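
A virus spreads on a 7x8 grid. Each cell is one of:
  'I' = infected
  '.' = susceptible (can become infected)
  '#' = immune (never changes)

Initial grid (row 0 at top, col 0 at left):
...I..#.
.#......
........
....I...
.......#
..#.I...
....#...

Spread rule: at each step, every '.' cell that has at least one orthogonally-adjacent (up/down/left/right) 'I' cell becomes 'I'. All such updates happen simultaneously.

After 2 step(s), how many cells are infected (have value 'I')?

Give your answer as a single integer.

Answer: 25

Derivation:
Step 0 (initial): 3 infected
Step 1: +9 new -> 12 infected
Step 2: +13 new -> 25 infected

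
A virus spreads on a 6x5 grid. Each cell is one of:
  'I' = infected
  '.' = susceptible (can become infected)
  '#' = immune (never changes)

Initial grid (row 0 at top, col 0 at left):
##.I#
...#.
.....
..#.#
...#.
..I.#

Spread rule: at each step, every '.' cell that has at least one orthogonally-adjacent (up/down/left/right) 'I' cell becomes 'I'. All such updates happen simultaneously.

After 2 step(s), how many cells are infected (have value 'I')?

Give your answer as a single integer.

Step 0 (initial): 2 infected
Step 1: +4 new -> 6 infected
Step 2: +3 new -> 9 infected

Answer: 9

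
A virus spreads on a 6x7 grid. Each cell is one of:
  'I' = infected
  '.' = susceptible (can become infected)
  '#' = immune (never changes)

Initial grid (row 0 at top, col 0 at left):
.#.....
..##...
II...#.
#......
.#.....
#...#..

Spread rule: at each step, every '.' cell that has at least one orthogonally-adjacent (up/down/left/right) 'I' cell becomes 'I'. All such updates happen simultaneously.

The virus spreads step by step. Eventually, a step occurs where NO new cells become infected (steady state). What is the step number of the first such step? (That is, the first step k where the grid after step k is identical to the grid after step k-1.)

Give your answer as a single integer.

Step 0 (initial): 2 infected
Step 1: +4 new -> 6 infected
Step 2: +3 new -> 9 infected
Step 3: +3 new -> 12 infected
Step 4: +4 new -> 16 infected
Step 5: +6 new -> 22 infected
Step 6: +5 new -> 27 infected
Step 7: +5 new -> 32 infected
Step 8: +1 new -> 33 infected
Step 9: +0 new -> 33 infected

Answer: 9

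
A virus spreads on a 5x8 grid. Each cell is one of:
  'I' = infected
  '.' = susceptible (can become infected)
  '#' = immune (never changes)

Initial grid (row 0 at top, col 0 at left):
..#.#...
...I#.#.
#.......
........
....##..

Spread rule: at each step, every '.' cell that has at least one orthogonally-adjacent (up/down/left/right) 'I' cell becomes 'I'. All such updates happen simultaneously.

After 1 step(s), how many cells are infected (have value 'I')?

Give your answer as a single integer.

Step 0 (initial): 1 infected
Step 1: +3 new -> 4 infected

Answer: 4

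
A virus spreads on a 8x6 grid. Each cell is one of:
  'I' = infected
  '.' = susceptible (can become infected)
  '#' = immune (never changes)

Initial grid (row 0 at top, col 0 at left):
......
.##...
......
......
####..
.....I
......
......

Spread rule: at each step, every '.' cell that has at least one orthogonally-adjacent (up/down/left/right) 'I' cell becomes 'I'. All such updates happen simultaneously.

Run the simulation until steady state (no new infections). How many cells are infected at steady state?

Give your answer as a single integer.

Step 0 (initial): 1 infected
Step 1: +3 new -> 4 infected
Step 2: +5 new -> 9 infected
Step 3: +5 new -> 14 infected
Step 4: +6 new -> 20 infected
Step 5: +7 new -> 27 infected
Step 6: +6 new -> 33 infected
Step 7: +4 new -> 37 infected
Step 8: +2 new -> 39 infected
Step 9: +2 new -> 41 infected
Step 10: +1 new -> 42 infected
Step 11: +0 new -> 42 infected

Answer: 42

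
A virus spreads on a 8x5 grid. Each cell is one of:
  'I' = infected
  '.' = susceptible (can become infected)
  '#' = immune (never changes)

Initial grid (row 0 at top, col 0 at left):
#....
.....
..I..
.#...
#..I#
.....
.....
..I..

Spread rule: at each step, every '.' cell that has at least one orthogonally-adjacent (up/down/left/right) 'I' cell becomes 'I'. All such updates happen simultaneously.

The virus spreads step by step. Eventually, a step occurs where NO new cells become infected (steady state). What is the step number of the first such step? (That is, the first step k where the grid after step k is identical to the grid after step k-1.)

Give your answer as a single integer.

Step 0 (initial): 3 infected
Step 1: +10 new -> 13 infected
Step 2: +13 new -> 26 infected
Step 3: +8 new -> 34 infected
Step 4: +2 new -> 36 infected
Step 5: +0 new -> 36 infected

Answer: 5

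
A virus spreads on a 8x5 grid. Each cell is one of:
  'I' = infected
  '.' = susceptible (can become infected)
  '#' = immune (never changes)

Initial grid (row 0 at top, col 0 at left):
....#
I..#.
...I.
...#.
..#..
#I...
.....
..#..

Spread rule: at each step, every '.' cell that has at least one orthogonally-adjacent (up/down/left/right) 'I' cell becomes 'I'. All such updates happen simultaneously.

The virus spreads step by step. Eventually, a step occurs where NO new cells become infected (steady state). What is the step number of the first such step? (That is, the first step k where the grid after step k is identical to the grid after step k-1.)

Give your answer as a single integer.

Answer: 6

Derivation:
Step 0 (initial): 3 infected
Step 1: +8 new -> 11 infected
Step 2: +13 new -> 24 infected
Step 3: +6 new -> 30 infected
Step 4: +3 new -> 33 infected
Step 5: +1 new -> 34 infected
Step 6: +0 new -> 34 infected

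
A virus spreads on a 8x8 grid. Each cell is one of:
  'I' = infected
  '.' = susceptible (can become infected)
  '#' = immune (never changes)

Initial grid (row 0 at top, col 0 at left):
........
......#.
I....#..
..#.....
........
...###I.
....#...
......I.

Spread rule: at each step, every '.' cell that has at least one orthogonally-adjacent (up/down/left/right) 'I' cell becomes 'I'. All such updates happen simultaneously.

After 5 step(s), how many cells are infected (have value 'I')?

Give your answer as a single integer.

Answer: 52

Derivation:
Step 0 (initial): 3 infected
Step 1: +8 new -> 11 infected
Step 2: +11 new -> 22 infected
Step 3: +10 new -> 32 infected
Step 4: +12 new -> 44 infected
Step 5: +8 new -> 52 infected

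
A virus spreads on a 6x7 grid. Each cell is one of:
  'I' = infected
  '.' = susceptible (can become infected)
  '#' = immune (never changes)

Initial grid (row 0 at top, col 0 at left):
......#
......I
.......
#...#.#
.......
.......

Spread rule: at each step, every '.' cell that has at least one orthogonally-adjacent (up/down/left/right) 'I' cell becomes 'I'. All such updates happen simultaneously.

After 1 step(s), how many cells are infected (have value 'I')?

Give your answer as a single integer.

Answer: 3

Derivation:
Step 0 (initial): 1 infected
Step 1: +2 new -> 3 infected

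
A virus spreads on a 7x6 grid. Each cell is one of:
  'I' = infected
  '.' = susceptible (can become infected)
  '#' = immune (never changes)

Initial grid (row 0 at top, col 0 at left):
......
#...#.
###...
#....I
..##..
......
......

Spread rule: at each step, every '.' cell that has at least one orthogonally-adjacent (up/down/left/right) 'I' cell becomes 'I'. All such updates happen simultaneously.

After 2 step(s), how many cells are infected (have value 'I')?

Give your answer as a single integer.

Step 0 (initial): 1 infected
Step 1: +3 new -> 4 infected
Step 2: +5 new -> 9 infected

Answer: 9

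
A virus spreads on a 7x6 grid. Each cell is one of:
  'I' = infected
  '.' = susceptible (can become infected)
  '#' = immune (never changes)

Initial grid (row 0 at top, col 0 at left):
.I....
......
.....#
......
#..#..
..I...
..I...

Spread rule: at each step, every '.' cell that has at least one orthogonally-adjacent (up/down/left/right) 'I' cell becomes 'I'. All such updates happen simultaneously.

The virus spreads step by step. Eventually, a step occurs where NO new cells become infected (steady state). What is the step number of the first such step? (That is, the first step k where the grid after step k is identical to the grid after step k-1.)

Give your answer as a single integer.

Step 0 (initial): 3 infected
Step 1: +8 new -> 11 infected
Step 2: +10 new -> 21 infected
Step 3: +9 new -> 30 infected
Step 4: +6 new -> 36 infected
Step 5: +3 new -> 39 infected
Step 6: +0 new -> 39 infected

Answer: 6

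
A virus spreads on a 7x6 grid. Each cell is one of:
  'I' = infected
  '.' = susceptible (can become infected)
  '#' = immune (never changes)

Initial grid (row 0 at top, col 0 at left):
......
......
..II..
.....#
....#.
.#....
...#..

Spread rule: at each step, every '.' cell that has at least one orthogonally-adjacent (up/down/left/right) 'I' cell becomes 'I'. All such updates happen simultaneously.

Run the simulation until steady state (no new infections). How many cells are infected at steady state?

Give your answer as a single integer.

Answer: 38

Derivation:
Step 0 (initial): 2 infected
Step 1: +6 new -> 8 infected
Step 2: +10 new -> 18 infected
Step 3: +8 new -> 26 infected
Step 4: +5 new -> 31 infected
Step 5: +4 new -> 35 infected
Step 6: +3 new -> 38 infected
Step 7: +0 new -> 38 infected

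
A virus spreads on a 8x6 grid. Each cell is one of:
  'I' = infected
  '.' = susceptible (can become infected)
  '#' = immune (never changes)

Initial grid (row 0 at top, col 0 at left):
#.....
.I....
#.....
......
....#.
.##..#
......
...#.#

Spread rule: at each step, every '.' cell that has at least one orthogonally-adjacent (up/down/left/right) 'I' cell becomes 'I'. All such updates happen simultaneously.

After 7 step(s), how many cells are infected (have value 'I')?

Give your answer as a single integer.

Step 0 (initial): 1 infected
Step 1: +4 new -> 5 infected
Step 2: +4 new -> 9 infected
Step 3: +6 new -> 15 infected
Step 4: +6 new -> 21 infected
Step 5: +5 new -> 26 infected
Step 6: +3 new -> 29 infected
Step 7: +5 new -> 34 infected

Answer: 34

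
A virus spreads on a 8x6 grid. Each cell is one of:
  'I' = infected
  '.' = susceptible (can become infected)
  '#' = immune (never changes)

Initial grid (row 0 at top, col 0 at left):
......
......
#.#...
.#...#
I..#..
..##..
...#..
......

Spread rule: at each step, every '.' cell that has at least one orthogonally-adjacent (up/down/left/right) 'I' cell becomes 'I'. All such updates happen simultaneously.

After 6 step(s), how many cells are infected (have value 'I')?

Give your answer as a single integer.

Step 0 (initial): 1 infected
Step 1: +3 new -> 4 infected
Step 2: +3 new -> 7 infected
Step 3: +3 new -> 10 infected
Step 4: +3 new -> 13 infected
Step 5: +3 new -> 16 infected
Step 6: +4 new -> 20 infected

Answer: 20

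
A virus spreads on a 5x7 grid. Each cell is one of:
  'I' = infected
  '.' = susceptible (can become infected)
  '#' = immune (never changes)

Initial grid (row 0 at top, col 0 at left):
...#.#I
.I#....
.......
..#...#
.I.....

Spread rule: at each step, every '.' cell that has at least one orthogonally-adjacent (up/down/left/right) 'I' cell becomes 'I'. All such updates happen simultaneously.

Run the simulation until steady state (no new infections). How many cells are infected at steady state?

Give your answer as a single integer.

Step 0 (initial): 3 infected
Step 1: +7 new -> 10 infected
Step 2: +8 new -> 18 infected
Step 3: +5 new -> 23 infected
Step 4: +6 new -> 29 infected
Step 5: +1 new -> 30 infected
Step 6: +0 new -> 30 infected

Answer: 30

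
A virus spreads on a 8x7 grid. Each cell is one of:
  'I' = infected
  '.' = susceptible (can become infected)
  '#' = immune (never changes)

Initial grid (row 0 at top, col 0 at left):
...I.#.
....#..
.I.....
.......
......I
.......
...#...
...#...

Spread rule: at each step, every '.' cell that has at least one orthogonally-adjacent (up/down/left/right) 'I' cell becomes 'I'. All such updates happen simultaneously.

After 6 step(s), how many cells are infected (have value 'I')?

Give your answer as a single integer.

Answer: 52

Derivation:
Step 0 (initial): 3 infected
Step 1: +10 new -> 13 infected
Step 2: +12 new -> 25 infected
Step 3: +13 new -> 38 infected
Step 4: +8 new -> 46 infected
Step 5: +4 new -> 50 infected
Step 6: +2 new -> 52 infected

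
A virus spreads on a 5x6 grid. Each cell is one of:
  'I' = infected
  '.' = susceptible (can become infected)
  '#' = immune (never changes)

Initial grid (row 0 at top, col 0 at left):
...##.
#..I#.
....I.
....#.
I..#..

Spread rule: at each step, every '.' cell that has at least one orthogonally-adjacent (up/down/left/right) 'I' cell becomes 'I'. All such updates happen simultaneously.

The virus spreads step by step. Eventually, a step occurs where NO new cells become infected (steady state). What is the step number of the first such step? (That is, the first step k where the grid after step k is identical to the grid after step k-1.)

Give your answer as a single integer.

Answer: 5

Derivation:
Step 0 (initial): 3 infected
Step 1: +5 new -> 8 infected
Step 2: +9 new -> 17 infected
Step 3: +5 new -> 22 infected
Step 4: +2 new -> 24 infected
Step 5: +0 new -> 24 infected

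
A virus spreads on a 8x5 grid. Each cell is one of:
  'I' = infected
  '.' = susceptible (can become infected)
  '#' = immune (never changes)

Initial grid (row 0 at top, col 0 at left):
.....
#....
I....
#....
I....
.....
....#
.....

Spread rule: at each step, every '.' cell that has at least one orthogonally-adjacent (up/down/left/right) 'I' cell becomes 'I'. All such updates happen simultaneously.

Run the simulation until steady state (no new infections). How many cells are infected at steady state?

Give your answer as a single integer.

Answer: 37

Derivation:
Step 0 (initial): 2 infected
Step 1: +3 new -> 5 infected
Step 2: +6 new -> 11 infected
Step 3: +8 new -> 19 infected
Step 4: +9 new -> 28 infected
Step 5: +6 new -> 34 infected
Step 6: +2 new -> 36 infected
Step 7: +1 new -> 37 infected
Step 8: +0 new -> 37 infected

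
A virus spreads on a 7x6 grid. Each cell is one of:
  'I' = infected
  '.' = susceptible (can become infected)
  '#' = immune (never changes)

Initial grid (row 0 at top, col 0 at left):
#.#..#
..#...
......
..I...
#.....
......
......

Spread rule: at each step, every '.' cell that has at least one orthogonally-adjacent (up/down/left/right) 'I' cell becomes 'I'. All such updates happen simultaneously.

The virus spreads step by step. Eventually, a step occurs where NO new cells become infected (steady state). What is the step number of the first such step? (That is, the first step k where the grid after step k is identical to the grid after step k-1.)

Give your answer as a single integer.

Step 0 (initial): 1 infected
Step 1: +4 new -> 5 infected
Step 2: +7 new -> 12 infected
Step 3: +9 new -> 21 infected
Step 4: +10 new -> 31 infected
Step 5: +5 new -> 36 infected
Step 6: +1 new -> 37 infected
Step 7: +0 new -> 37 infected

Answer: 7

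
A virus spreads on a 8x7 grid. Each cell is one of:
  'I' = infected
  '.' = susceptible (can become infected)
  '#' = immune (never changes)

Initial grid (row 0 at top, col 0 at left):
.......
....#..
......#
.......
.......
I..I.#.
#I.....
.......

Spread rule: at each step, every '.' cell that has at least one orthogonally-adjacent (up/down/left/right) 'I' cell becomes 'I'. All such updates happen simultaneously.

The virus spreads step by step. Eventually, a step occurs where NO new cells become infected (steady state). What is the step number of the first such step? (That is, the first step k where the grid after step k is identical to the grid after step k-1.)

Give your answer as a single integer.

Step 0 (initial): 3 infected
Step 1: +8 new -> 11 infected
Step 2: +9 new -> 20 infected
Step 3: +8 new -> 28 infected
Step 4: +9 new -> 37 infected
Step 5: +8 new -> 45 infected
Step 6: +4 new -> 49 infected
Step 7: +2 new -> 51 infected
Step 8: +1 new -> 52 infected
Step 9: +0 new -> 52 infected

Answer: 9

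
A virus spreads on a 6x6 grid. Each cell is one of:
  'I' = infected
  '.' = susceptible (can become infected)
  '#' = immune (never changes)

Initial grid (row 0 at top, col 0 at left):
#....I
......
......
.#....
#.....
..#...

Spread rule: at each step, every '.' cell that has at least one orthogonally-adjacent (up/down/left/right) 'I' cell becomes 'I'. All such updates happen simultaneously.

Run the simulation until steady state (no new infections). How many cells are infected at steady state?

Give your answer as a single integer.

Answer: 32

Derivation:
Step 0 (initial): 1 infected
Step 1: +2 new -> 3 infected
Step 2: +3 new -> 6 infected
Step 3: +4 new -> 10 infected
Step 4: +5 new -> 15 infected
Step 5: +5 new -> 20 infected
Step 6: +5 new -> 25 infected
Step 7: +3 new -> 28 infected
Step 8: +2 new -> 30 infected
Step 9: +1 new -> 31 infected
Step 10: +1 new -> 32 infected
Step 11: +0 new -> 32 infected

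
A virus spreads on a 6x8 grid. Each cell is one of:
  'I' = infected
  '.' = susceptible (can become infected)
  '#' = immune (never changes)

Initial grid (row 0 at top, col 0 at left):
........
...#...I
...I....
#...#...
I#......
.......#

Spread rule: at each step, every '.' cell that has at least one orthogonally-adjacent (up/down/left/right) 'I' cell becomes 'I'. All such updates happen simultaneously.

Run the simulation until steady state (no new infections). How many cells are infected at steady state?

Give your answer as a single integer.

Answer: 43

Derivation:
Step 0 (initial): 3 infected
Step 1: +7 new -> 10 infected
Step 2: +11 new -> 21 infected
Step 3: +13 new -> 34 infected
Step 4: +6 new -> 40 infected
Step 5: +3 new -> 43 infected
Step 6: +0 new -> 43 infected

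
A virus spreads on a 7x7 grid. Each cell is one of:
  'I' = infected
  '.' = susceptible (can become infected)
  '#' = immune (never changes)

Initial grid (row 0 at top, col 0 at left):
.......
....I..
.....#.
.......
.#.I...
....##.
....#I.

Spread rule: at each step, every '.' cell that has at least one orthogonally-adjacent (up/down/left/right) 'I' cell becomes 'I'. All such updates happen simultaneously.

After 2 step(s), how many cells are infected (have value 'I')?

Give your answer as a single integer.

Step 0 (initial): 3 infected
Step 1: +9 new -> 12 infected
Step 2: +11 new -> 23 infected

Answer: 23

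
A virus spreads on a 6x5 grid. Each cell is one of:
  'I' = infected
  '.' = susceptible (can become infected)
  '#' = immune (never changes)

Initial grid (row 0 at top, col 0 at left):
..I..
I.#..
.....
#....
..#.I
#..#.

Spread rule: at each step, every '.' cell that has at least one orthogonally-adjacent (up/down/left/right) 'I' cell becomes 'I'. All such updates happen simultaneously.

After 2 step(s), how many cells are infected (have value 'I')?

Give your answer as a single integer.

Answer: 16

Derivation:
Step 0 (initial): 3 infected
Step 1: +8 new -> 11 infected
Step 2: +5 new -> 16 infected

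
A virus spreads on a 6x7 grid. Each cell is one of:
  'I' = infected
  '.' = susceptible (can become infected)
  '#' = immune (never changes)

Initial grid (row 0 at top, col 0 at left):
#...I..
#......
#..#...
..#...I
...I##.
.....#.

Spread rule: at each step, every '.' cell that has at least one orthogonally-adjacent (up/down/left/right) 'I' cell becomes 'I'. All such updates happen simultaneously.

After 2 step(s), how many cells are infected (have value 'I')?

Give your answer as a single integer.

Step 0 (initial): 3 infected
Step 1: +9 new -> 12 infected
Step 2: +12 new -> 24 infected

Answer: 24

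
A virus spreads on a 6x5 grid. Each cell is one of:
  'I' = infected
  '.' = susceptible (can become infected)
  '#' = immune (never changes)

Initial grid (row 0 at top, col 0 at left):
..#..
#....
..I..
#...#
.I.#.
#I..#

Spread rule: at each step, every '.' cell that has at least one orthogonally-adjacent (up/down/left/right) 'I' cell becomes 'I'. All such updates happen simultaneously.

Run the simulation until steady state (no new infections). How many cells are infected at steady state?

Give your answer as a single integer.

Step 0 (initial): 3 infected
Step 1: +8 new -> 11 infected
Step 2: +6 new -> 17 infected
Step 3: +3 new -> 20 infected
Step 4: +2 new -> 22 infected
Step 5: +0 new -> 22 infected

Answer: 22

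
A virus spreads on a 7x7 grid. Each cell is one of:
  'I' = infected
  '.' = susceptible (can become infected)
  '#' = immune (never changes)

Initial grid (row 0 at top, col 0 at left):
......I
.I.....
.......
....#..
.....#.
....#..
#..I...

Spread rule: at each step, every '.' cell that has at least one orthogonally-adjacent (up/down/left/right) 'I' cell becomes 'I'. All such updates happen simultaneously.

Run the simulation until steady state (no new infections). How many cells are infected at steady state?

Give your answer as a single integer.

Step 0 (initial): 3 infected
Step 1: +9 new -> 12 infected
Step 2: +13 new -> 25 infected
Step 3: +14 new -> 39 infected
Step 4: +6 new -> 45 infected
Step 5: +0 new -> 45 infected

Answer: 45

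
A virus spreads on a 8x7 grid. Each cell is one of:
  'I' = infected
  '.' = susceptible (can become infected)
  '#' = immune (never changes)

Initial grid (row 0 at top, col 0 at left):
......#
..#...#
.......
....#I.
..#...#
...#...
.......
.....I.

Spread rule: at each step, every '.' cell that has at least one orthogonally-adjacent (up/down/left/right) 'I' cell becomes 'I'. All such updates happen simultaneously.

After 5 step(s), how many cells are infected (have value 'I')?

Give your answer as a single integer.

Answer: 36

Derivation:
Step 0 (initial): 2 infected
Step 1: +6 new -> 8 infected
Step 2: +8 new -> 16 infected
Step 3: +8 new -> 24 infected
Step 4: +6 new -> 30 infected
Step 5: +6 new -> 36 infected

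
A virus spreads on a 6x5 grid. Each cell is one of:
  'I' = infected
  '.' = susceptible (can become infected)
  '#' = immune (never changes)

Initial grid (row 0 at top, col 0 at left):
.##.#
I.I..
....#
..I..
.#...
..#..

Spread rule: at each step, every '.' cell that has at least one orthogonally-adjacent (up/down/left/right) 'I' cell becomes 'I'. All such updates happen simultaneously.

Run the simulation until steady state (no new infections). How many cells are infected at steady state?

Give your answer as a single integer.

Step 0 (initial): 3 infected
Step 1: +8 new -> 11 infected
Step 2: +7 new -> 18 infected
Step 3: +3 new -> 21 infected
Step 4: +2 new -> 23 infected
Step 5: +1 new -> 24 infected
Step 6: +0 new -> 24 infected

Answer: 24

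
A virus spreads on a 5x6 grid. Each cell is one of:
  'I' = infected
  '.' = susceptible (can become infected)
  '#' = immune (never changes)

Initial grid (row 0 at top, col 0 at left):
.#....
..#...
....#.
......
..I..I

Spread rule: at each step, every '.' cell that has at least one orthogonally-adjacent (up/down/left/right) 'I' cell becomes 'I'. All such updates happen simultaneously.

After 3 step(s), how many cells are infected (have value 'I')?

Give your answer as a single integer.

Step 0 (initial): 2 infected
Step 1: +5 new -> 7 infected
Step 2: +6 new -> 13 infected
Step 3: +4 new -> 17 infected

Answer: 17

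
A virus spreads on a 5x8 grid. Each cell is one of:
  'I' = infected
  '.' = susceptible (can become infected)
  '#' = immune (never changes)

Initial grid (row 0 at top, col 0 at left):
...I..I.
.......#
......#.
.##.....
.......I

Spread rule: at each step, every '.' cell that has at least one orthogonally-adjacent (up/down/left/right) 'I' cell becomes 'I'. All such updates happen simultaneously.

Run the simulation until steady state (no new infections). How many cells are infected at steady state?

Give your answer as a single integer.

Step 0 (initial): 3 infected
Step 1: +8 new -> 11 infected
Step 2: +8 new -> 19 infected
Step 3: +8 new -> 27 infected
Step 4: +4 new -> 31 infected
Step 5: +2 new -> 33 infected
Step 6: +2 new -> 35 infected
Step 7: +1 new -> 36 infected
Step 8: +0 new -> 36 infected

Answer: 36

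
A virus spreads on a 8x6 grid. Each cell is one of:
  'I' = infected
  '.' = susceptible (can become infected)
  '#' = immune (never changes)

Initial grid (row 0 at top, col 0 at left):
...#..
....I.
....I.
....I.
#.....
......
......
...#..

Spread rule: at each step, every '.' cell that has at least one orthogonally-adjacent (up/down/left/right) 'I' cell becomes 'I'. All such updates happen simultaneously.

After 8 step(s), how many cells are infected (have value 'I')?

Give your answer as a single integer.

Answer: 45

Derivation:
Step 0 (initial): 3 infected
Step 1: +8 new -> 11 infected
Step 2: +7 new -> 18 infected
Step 3: +8 new -> 26 infected
Step 4: +9 new -> 35 infected
Step 5: +4 new -> 39 infected
Step 6: +3 new -> 42 infected
Step 7: +2 new -> 44 infected
Step 8: +1 new -> 45 infected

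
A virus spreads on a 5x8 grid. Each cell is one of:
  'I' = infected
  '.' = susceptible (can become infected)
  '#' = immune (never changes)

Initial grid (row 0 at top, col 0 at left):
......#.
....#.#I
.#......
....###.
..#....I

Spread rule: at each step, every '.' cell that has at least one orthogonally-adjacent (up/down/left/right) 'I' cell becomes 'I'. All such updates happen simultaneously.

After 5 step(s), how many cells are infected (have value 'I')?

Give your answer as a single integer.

Answer: 16

Derivation:
Step 0 (initial): 2 infected
Step 1: +4 new -> 6 infected
Step 2: +2 new -> 8 infected
Step 3: +2 new -> 10 infected
Step 4: +3 new -> 13 infected
Step 5: +3 new -> 16 infected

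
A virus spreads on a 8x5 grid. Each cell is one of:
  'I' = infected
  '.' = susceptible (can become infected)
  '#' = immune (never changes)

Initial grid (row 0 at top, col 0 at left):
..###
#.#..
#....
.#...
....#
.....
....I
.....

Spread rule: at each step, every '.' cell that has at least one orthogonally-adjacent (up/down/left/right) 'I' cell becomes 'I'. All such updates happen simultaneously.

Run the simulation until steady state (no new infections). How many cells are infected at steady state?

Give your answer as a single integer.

Step 0 (initial): 1 infected
Step 1: +3 new -> 4 infected
Step 2: +3 new -> 7 infected
Step 3: +4 new -> 11 infected
Step 4: +5 new -> 16 infected
Step 5: +6 new -> 22 infected
Step 6: +4 new -> 26 infected
Step 7: +3 new -> 29 infected
Step 8: +1 new -> 30 infected
Step 9: +1 new -> 31 infected
Step 10: +1 new -> 32 infected
Step 11: +0 new -> 32 infected

Answer: 32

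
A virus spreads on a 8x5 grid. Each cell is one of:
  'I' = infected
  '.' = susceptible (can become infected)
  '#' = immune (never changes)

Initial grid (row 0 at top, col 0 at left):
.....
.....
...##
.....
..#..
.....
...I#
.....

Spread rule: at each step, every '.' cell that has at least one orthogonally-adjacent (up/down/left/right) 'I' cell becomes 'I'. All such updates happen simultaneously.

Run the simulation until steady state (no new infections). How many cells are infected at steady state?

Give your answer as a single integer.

Answer: 36

Derivation:
Step 0 (initial): 1 infected
Step 1: +3 new -> 4 infected
Step 2: +6 new -> 10 infected
Step 3: +5 new -> 15 infected
Step 4: +5 new -> 20 infected
Step 5: +3 new -> 23 infected
Step 6: +3 new -> 26 infected
Step 7: +4 new -> 30 infected
Step 8: +4 new -> 34 infected
Step 9: +2 new -> 36 infected
Step 10: +0 new -> 36 infected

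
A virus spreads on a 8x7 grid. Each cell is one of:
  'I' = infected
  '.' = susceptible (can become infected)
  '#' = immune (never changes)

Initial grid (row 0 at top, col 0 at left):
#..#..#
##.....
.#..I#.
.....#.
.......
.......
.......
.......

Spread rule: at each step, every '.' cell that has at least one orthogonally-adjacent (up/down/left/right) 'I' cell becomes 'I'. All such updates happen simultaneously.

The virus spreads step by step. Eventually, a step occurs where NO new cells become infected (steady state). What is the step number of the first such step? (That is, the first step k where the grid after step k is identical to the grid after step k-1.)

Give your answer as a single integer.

Answer: 10

Derivation:
Step 0 (initial): 1 infected
Step 1: +3 new -> 4 infected
Step 2: +6 new -> 10 infected
Step 3: +7 new -> 17 infected
Step 4: +8 new -> 25 infected
Step 5: +9 new -> 34 infected
Step 6: +7 new -> 41 infected
Step 7: +4 new -> 45 infected
Step 8: +2 new -> 47 infected
Step 9: +1 new -> 48 infected
Step 10: +0 new -> 48 infected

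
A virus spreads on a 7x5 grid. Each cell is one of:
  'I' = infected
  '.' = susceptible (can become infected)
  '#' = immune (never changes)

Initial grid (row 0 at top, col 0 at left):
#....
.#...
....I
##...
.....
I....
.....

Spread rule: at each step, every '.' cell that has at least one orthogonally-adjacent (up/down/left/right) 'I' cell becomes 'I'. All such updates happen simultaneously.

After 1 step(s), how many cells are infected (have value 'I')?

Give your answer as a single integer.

Answer: 8

Derivation:
Step 0 (initial): 2 infected
Step 1: +6 new -> 8 infected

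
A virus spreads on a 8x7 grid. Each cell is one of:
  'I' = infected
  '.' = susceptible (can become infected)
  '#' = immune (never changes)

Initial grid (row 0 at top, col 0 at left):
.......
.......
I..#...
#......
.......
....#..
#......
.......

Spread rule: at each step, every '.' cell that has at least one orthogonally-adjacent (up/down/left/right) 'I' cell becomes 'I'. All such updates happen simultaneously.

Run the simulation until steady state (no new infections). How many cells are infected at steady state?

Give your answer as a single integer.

Answer: 52

Derivation:
Step 0 (initial): 1 infected
Step 1: +2 new -> 3 infected
Step 2: +4 new -> 7 infected
Step 3: +4 new -> 11 infected
Step 4: +6 new -> 17 infected
Step 5: +7 new -> 24 infected
Step 6: +8 new -> 32 infected
Step 7: +8 new -> 40 infected
Step 8: +6 new -> 46 infected
Step 9: +3 new -> 49 infected
Step 10: +2 new -> 51 infected
Step 11: +1 new -> 52 infected
Step 12: +0 new -> 52 infected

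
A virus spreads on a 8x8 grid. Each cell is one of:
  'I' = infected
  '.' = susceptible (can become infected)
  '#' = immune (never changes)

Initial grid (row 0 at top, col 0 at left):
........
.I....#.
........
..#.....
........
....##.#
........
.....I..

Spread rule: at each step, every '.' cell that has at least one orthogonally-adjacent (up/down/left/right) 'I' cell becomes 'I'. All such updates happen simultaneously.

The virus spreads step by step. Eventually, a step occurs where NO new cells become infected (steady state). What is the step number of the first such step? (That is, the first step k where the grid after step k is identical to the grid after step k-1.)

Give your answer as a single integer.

Step 0 (initial): 2 infected
Step 1: +7 new -> 9 infected
Step 2: +10 new -> 19 infected
Step 3: +9 new -> 28 infected
Step 4: +11 new -> 39 infected
Step 5: +11 new -> 50 infected
Step 6: +6 new -> 56 infected
Step 7: +2 new -> 58 infected
Step 8: +1 new -> 59 infected
Step 9: +0 new -> 59 infected

Answer: 9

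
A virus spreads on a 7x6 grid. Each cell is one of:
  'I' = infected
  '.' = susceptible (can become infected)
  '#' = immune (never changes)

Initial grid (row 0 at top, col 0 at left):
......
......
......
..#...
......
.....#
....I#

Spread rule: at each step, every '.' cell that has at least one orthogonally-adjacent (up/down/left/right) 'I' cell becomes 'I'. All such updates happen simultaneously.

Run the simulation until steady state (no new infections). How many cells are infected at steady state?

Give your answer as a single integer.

Step 0 (initial): 1 infected
Step 1: +2 new -> 3 infected
Step 2: +3 new -> 6 infected
Step 3: +5 new -> 11 infected
Step 4: +6 new -> 17 infected
Step 5: +5 new -> 22 infected
Step 6: +6 new -> 28 infected
Step 7: +5 new -> 33 infected
Step 8: +3 new -> 36 infected
Step 9: +2 new -> 38 infected
Step 10: +1 new -> 39 infected
Step 11: +0 new -> 39 infected

Answer: 39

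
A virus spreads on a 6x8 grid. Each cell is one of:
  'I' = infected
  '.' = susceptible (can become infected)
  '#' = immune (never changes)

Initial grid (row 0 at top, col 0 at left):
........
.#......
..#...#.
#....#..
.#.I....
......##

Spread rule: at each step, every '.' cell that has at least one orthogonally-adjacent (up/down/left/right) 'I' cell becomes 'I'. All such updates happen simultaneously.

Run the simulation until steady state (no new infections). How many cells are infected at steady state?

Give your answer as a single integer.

Step 0 (initial): 1 infected
Step 1: +4 new -> 5 infected
Step 2: +6 new -> 11 infected
Step 3: +6 new -> 17 infected
Step 4: +8 new -> 25 infected
Step 5: +6 new -> 31 infected
Step 6: +5 new -> 36 infected
Step 7: +3 new -> 39 infected
Step 8: +1 new -> 40 infected
Step 9: +0 new -> 40 infected

Answer: 40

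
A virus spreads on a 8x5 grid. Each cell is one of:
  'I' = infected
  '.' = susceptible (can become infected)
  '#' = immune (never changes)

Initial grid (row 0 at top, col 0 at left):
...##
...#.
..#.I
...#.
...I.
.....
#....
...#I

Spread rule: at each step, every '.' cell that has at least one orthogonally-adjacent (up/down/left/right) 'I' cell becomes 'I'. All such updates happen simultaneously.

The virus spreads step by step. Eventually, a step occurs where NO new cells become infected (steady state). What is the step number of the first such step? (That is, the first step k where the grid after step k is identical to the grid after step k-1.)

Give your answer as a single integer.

Answer: 8

Derivation:
Step 0 (initial): 3 infected
Step 1: +7 new -> 10 infected
Step 2: +5 new -> 15 infected
Step 3: +4 new -> 19 infected
Step 4: +5 new -> 24 infected
Step 5: +3 new -> 27 infected
Step 6: +4 new -> 31 infected
Step 7: +2 new -> 33 infected
Step 8: +0 new -> 33 infected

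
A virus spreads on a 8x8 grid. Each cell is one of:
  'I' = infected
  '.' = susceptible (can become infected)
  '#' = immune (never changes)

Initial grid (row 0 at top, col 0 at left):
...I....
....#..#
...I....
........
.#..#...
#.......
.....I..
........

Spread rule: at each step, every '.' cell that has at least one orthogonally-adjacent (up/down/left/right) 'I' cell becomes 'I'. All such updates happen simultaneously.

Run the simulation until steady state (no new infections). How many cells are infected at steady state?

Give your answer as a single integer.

Answer: 59

Derivation:
Step 0 (initial): 3 infected
Step 1: +10 new -> 13 infected
Step 2: +15 new -> 28 infected
Step 3: +15 new -> 43 infected
Step 4: +10 new -> 53 infected
Step 5: +5 new -> 58 infected
Step 6: +1 new -> 59 infected
Step 7: +0 new -> 59 infected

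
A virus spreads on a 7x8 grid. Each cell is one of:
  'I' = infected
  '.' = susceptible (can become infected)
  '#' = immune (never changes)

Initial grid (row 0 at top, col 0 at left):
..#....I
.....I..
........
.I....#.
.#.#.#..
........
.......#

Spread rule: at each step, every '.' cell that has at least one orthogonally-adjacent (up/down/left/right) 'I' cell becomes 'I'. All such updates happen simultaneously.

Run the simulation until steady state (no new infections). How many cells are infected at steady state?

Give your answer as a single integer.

Step 0 (initial): 3 infected
Step 1: +9 new -> 12 infected
Step 2: +12 new -> 24 infected
Step 3: +9 new -> 33 infected
Step 4: +7 new -> 40 infected
Step 5: +5 new -> 45 infected
Step 6: +3 new -> 48 infected
Step 7: +2 new -> 50 infected
Step 8: +0 new -> 50 infected

Answer: 50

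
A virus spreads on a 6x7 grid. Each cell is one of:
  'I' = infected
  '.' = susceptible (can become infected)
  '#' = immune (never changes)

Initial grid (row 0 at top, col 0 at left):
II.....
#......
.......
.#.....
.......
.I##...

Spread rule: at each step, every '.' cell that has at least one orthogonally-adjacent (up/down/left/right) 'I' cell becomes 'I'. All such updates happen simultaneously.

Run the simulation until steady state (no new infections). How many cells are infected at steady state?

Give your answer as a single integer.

Step 0 (initial): 3 infected
Step 1: +4 new -> 7 infected
Step 2: +5 new -> 12 infected
Step 3: +7 new -> 19 infected
Step 4: +5 new -> 24 infected
Step 5: +6 new -> 30 infected
Step 6: +5 new -> 35 infected
Step 7: +3 new -> 38 infected
Step 8: +0 new -> 38 infected

Answer: 38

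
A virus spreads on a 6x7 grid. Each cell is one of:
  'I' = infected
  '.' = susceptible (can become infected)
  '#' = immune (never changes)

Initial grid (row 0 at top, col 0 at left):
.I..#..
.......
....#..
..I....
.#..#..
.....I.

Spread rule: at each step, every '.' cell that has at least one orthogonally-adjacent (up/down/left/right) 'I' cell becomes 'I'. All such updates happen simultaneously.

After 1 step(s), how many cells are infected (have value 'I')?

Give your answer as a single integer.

Answer: 13

Derivation:
Step 0 (initial): 3 infected
Step 1: +10 new -> 13 infected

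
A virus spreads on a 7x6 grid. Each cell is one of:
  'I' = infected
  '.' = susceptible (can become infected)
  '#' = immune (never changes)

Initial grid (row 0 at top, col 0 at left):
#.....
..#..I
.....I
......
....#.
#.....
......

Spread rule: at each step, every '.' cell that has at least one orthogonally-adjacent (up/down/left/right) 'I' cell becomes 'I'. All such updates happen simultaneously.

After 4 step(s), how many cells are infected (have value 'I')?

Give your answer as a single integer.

Step 0 (initial): 2 infected
Step 1: +4 new -> 6 infected
Step 2: +5 new -> 11 infected
Step 3: +4 new -> 15 infected
Step 4: +6 new -> 21 infected

Answer: 21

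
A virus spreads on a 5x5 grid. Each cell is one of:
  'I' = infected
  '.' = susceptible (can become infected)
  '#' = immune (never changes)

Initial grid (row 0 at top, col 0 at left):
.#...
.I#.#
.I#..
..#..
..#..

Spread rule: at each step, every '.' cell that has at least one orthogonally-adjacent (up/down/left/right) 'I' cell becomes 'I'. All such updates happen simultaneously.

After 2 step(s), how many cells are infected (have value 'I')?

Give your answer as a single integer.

Step 0 (initial): 2 infected
Step 1: +3 new -> 5 infected
Step 2: +3 new -> 8 infected

Answer: 8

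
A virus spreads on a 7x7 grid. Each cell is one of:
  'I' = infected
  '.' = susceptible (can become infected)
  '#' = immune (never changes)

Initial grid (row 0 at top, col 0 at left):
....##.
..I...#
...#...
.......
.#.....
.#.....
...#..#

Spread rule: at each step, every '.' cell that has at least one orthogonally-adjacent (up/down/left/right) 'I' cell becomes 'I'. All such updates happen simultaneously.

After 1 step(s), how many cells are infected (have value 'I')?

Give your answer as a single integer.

Step 0 (initial): 1 infected
Step 1: +4 new -> 5 infected

Answer: 5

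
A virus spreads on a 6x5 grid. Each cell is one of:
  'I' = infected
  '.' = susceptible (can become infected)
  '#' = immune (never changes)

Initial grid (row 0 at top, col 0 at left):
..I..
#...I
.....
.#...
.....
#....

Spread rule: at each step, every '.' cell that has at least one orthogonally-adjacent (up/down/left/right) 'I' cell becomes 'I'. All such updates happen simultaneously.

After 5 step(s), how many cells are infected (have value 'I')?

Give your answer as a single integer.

Answer: 25

Derivation:
Step 0 (initial): 2 infected
Step 1: +6 new -> 8 infected
Step 2: +5 new -> 13 infected
Step 3: +4 new -> 17 infected
Step 4: +4 new -> 21 infected
Step 5: +4 new -> 25 infected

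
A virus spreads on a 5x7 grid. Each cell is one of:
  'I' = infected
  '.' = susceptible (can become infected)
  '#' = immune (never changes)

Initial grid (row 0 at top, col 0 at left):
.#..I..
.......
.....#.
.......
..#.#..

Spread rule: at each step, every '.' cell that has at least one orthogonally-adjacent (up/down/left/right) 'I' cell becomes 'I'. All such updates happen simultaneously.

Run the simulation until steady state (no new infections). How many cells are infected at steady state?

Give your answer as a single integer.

Answer: 31

Derivation:
Step 0 (initial): 1 infected
Step 1: +3 new -> 4 infected
Step 2: +5 new -> 9 infected
Step 3: +4 new -> 13 infected
Step 4: +5 new -> 18 infected
Step 5: +6 new -> 24 infected
Step 6: +4 new -> 28 infected
Step 7: +2 new -> 30 infected
Step 8: +1 new -> 31 infected
Step 9: +0 new -> 31 infected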